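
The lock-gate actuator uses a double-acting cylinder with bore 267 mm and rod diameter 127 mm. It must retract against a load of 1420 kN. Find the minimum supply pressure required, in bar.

P ≈ 328 bar

Rod-side annular area A_ann = π/4 × (267² − 127²) = 43320 mm^2
Retraction: pressure acts on the annular area.
P = F / A = 1420 kN / A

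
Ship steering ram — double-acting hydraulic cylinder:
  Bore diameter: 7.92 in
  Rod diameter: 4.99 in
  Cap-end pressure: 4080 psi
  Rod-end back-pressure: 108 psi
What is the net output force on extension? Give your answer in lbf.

Cap-side area A_cap = π/4 × (7.92 in)² = 49.27 in^2
Rod-side annular area A_ann = π/4 × (7.92² − 4.99²) = 29.71 in^2
Net thrust = P_cap·A_cap − P_rod·A_ann = 2.010e5 lbf − 3209 lbf

F ≈ 1.98e5 lbf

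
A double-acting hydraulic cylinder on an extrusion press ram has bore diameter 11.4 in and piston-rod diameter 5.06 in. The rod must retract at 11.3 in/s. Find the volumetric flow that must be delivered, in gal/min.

Q ≈ 241 gal/min

Rod-side annular area A_ann = π/4 × (11.4² − 5.06²) = 81.96 in^2
Q = A × v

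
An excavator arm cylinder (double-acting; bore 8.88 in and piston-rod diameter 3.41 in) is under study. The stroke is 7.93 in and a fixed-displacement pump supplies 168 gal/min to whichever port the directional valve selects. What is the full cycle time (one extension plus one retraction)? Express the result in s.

Cap-side area A_cap = π/4 × (8.88 in)² = 61.93 in^2
Rod-side annular area A_ann = π/4 × (8.88² − 3.41²) = 52.80 in^2
t_ext = A_cap·L/Q = 0.7593 s
t_ret = A_ann·L/Q = 0.6473 s
t_cycle = t_ext + t_ret

t ≈ 1.41 s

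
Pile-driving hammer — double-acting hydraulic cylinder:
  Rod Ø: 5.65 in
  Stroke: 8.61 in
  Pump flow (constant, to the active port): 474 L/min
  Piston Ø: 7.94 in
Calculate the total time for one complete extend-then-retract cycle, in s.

t ≈ 1.32 s

Cap-side area A_cap = π/4 × (7.94 in)² = 49.51 in^2
Rod-side annular area A_ann = π/4 × (7.94² − 5.65²) = 24.44 in^2
t_ext = A_cap·L/Q = 0.8843 s
t_ret = A_ann·L/Q = 0.4365 s
t_cycle = t_ext + t_ret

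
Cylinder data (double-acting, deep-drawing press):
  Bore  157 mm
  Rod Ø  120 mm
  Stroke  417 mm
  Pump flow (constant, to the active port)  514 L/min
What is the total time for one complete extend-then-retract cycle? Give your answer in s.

Cap-side area A_cap = π/4 × (157 mm)² = 19360 mm^2
Rod-side annular area A_ann = π/4 × (157² − 120²) = 8050 mm^2
t_ext = A_cap·L/Q = 0.9424 s
t_ret = A_ann·L/Q = 0.3918 s
t_cycle = t_ext + t_ret

t ≈ 1.33 s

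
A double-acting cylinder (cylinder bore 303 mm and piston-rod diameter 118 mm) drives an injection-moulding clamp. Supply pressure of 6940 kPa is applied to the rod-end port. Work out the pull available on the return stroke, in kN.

F ≈ 425 kN

Rod-side annular area A_ann = π/4 × (303² − 118²) = 61170 mm^2
On retraction the pressure acts on the annular area (bore minus rod).
F = P × A_ann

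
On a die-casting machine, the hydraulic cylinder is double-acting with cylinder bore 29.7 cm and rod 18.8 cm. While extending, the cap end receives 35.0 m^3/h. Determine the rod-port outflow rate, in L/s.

Q_out ≈ 5.83 L/s

Cap-side area A_cap = π/4 × (29.7 cm)² = 692.8 cm^2
Rod-side annular area A_ann = π/4 × (29.7² − 18.8²) = 415.2 cm^2
Piston speed v = Q_in/A_cap; rod-end outflow Q_out = v × A_ann = Q_in × A_ann/A_cap.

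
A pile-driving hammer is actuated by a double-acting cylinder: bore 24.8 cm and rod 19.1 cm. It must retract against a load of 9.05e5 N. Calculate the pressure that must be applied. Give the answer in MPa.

Rod-side annular area A_ann = π/4 × (24.8² − 19.1²) = 196.5 cm^2
Retraction: pressure acts on the annular area.
P = F / A = 9.05e5 N / A

P ≈ 46.0 MPa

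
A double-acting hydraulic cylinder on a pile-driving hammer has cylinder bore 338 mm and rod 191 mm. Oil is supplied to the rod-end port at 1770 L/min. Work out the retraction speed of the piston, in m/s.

Rod-side annular area A_ann = π/4 × (338² − 191²) = 61070 mm^2
Flow into the rod-end port fills the annular volume.
v = Q / A

v ≈ 0.483 m/s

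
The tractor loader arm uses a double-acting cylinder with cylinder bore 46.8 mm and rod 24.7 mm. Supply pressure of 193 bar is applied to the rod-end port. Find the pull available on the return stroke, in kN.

F ≈ 24.0 kN

Rod-side annular area A_ann = π/4 × (46.8² − 24.7²) = 1241 mm^2
On retraction the pressure acts on the annular area (bore minus rod).
F = P × A_ann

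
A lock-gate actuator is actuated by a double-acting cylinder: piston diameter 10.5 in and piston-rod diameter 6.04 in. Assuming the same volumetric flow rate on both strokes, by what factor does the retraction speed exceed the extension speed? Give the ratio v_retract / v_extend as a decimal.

Cap-side area A_cap = π/4 × (10.5 in)² = 86.59 in^2
Rod-side annular area A_ann = π/4 × (10.5² − 6.04²) = 57.94 in^2
For equal Q, v ∝ 1/A, so v_ret/v_ext = A_cap/A_ann.

v_ret/v_ext ≈ 1.49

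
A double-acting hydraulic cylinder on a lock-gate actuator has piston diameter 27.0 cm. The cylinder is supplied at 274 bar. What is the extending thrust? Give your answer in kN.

F ≈ 1570 kN

Cap-side area A_cap = π/4 × (27.0 cm)² = 572.6 cm^2
F = P × A_cap = 274 bar × A_cap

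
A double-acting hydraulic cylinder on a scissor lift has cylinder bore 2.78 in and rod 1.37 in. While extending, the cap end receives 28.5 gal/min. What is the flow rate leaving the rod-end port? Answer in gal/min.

Cap-side area A_cap = π/4 × (2.78 in)² = 6.070 in^2
Rod-side annular area A_ann = π/4 × (2.78² − 1.37²) = 4.596 in^2
Piston speed v = Q_in/A_cap; rod-end outflow Q_out = v × A_ann = Q_in × A_ann/A_cap.

Q_out ≈ 21.6 gal/min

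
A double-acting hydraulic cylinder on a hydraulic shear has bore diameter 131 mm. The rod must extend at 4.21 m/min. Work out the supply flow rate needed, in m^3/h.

Q ≈ 3.40 m^3/h

Cap-side area A_cap = π/4 × (131 mm)² = 13480 mm^2
Q = A × v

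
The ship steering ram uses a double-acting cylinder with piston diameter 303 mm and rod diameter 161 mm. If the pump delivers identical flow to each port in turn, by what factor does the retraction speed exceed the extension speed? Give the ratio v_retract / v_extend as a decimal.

Cap-side area A_cap = π/4 × (303 mm)² = 72110 mm^2
Rod-side annular area A_ann = π/4 × (303² − 161²) = 51750 mm^2
For equal Q, v ∝ 1/A, so v_ret/v_ext = A_cap/A_ann.

v_ret/v_ext ≈ 1.39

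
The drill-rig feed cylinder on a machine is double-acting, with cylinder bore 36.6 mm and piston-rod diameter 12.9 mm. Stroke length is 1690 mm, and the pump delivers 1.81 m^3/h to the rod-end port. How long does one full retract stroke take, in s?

t ≈ 3.10 s

Rod-side annular area A_ann = π/4 × (36.6² − 12.9²) = 921.4 mm^2
Swept volume V = A × L; t = V / Q = A·L / Q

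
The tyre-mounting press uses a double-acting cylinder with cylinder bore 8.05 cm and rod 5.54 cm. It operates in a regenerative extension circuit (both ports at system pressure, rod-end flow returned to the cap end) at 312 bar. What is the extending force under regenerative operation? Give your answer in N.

With equal pressure on both faces, forces on the annular region cancel; the net push is pressure × rod cross-section.
Rod cross-section A_rod = π/4 × (5.54 cm)² = 24.11 cm^2
F = P × A_rod

F ≈ 75200 N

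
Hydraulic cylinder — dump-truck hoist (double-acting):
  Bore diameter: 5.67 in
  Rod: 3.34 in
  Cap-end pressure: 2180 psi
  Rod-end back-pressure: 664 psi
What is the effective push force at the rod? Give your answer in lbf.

F ≈ 44100 lbf

Cap-side area A_cap = π/4 × (5.67 in)² = 25.25 in^2
Rod-side annular area A_ann = π/4 × (5.67² − 3.34²) = 16.49 in^2
Net thrust = P_cap·A_cap − P_rod·A_ann = 55040 lbf − 10950 lbf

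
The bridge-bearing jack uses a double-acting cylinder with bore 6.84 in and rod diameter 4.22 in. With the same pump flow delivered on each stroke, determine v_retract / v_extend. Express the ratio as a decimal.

v_ret/v_ext ≈ 1.61

Cap-side area A_cap = π/4 × (6.84 in)² = 36.75 in^2
Rod-side annular area A_ann = π/4 × (6.84² − 4.22²) = 22.76 in^2
For equal Q, v ∝ 1/A, so v_ret/v_ext = A_cap/A_ann.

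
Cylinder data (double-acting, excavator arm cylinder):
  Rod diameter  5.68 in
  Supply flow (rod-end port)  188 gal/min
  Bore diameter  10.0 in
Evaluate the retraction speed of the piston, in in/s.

v ≈ 13.6 in/s

Rod-side annular area A_ann = π/4 × (10.0² − 5.68²) = 53.20 in^2
Flow into the rod-end port fills the annular volume.
v = Q / A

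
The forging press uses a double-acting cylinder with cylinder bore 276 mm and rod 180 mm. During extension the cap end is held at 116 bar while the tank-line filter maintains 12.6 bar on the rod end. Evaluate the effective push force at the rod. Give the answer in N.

Cap-side area A_cap = π/4 × (276 mm)² = 59830 mm^2
Rod-side annular area A_ann = π/4 × (276² − 180²) = 34380 mm^2
Net thrust = P_cap·A_cap − P_rod·A_ann = 6.940e5 N − 43320 N

F ≈ 6.51e5 N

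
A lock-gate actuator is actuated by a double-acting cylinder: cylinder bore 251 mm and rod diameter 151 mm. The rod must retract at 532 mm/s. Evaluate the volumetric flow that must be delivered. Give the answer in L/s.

Q ≈ 16.8 L/s

Rod-side annular area A_ann = π/4 × (251² − 151²) = 31570 mm^2
Q = A × v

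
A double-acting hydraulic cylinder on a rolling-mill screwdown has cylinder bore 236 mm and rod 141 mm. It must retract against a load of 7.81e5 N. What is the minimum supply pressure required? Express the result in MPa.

P ≈ 27.8 MPa

Rod-side annular area A_ann = π/4 × (236² − 141²) = 28130 mm^2
Retraction: pressure acts on the annular area.
P = F / A = 7.81e5 N / A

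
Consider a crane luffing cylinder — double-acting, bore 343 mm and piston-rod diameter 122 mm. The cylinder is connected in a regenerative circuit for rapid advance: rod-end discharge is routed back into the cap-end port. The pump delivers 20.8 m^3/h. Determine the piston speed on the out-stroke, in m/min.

In regeneration the rod-end outflow joins the pump flow into the cap end, so the net volume the pump must supply per unit advance equals the rod cross-section area.
Rod cross-section A_rod = π/4 × (122 mm)² = 11690 mm^2
v = Q_pump / A_rod

v ≈ 29.7 m/min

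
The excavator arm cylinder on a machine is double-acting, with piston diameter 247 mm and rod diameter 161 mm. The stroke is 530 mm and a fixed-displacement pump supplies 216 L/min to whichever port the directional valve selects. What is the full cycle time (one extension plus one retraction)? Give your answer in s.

Cap-side area A_cap = π/4 × (247 mm)² = 47920 mm^2
Rod-side annular area A_ann = π/4 × (247² − 161²) = 27560 mm^2
t_ext = A_cap·L/Q = 7.054 s
t_ret = A_ann·L/Q = 4.057 s
t_cycle = t_ext + t_ret

t ≈ 11.1 s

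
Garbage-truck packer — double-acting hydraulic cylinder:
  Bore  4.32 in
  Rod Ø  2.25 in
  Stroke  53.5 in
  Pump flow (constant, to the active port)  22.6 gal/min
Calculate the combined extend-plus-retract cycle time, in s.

Cap-side area A_cap = π/4 × (4.32 in)² = 14.66 in^2
Rod-side annular area A_ann = π/4 × (4.32² − 2.25²) = 10.68 in^2
t_ext = A_cap·L/Q = 9.012 s
t_ret = A_ann·L/Q = 6.568 s
t_cycle = t_ext + t_ret

t ≈ 15.6 s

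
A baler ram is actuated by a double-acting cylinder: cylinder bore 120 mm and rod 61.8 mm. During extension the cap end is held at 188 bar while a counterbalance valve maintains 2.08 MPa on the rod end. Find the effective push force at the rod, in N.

Cap-side area A_cap = π/4 × (120 mm)² = 11310 mm^2
Rod-side annular area A_ann = π/4 × (120² − 61.8²) = 8310 mm^2
Net thrust = P_cap·A_cap − P_rod·A_ann = 2.126e5 N − 17290 N

F ≈ 1.95e5 N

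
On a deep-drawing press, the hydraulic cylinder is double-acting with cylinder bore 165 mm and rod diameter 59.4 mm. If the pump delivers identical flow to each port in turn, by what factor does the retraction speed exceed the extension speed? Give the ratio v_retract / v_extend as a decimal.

v_ret/v_ext ≈ 1.15

Cap-side area A_cap = π/4 × (165 mm)² = 21380 mm^2
Rod-side annular area A_ann = π/4 × (165² − 59.4²) = 18610 mm^2
For equal Q, v ∝ 1/A, so v_ret/v_ext = A_cap/A_ann.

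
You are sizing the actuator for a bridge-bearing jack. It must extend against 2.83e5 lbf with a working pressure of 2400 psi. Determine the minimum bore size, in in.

D ≈ 12.3 in

Extension force acts on the full piston face: F = P × (π/4)D².
D = √(4F / (πP)) = √(4 × 2.83e5 lbf / (π × 2400 psi))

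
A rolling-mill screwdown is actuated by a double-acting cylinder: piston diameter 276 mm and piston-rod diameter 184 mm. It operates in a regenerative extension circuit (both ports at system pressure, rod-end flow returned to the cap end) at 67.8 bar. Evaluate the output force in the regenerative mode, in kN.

With equal pressure on both faces, forces on the annular region cancel; the net push is pressure × rod cross-section.
Rod cross-section A_rod = π/4 × (184 mm)² = 26590 mm^2
F = P × A_rod

F ≈ 180 kN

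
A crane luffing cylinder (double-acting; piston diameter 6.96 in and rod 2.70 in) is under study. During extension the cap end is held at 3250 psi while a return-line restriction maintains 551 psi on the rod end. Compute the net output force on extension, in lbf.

F ≈ 1.06e5 lbf

Cap-side area A_cap = π/4 × (6.96 in)² = 38.05 in^2
Rod-side annular area A_ann = π/4 × (6.96² − 2.70²) = 32.32 in^2
Net thrust = P_cap·A_cap − P_rod·A_ann = 1.236e5 lbf − 17810 lbf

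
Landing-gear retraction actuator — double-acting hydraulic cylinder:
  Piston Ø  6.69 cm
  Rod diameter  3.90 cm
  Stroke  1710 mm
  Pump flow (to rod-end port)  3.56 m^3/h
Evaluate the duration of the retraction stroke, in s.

t ≈ 4.01 s

Rod-side annular area A_ann = π/4 × (6.69² − 3.90²) = 23.21 cm^2
Swept volume V = A × L; t = V / Q = A·L / Q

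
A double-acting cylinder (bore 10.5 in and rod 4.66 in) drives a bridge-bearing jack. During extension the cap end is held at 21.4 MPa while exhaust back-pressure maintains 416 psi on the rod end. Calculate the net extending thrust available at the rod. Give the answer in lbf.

F ≈ 2.40e5 lbf

Cap-side area A_cap = π/4 × (10.5 in)² = 86.59 in^2
Rod-side annular area A_ann = π/4 × (10.5² − 4.66²) = 69.53 in^2
Net thrust = P_cap·A_cap − P_rod·A_ann = 2.688e5 lbf − 28930 lbf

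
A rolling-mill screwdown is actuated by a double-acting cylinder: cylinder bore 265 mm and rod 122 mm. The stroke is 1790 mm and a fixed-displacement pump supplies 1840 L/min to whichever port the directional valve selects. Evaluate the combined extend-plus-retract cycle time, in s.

t ≈ 5.76 s

Cap-side area A_cap = π/4 × (265 mm)² = 55150 mm^2
Rod-side annular area A_ann = π/4 × (265² − 122²) = 43460 mm^2
t_ext = A_cap·L/Q = 3.219 s
t_ret = A_ann·L/Q = 2.537 s
t_cycle = t_ext + t_ret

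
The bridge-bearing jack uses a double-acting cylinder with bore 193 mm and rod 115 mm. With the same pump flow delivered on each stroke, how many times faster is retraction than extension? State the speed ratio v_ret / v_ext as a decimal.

Cap-side area A_cap = π/4 × (193 mm)² = 29260 mm^2
Rod-side annular area A_ann = π/4 × (193² − 115²) = 18870 mm^2
For equal Q, v ∝ 1/A, so v_ret/v_ext = A_cap/A_ann.

v_ret/v_ext ≈ 1.55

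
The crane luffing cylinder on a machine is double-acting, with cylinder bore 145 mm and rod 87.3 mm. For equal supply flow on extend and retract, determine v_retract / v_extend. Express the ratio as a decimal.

v_ret/v_ext ≈ 1.57

Cap-side area A_cap = π/4 × (145 mm)² = 16510 mm^2
Rod-side annular area A_ann = π/4 × (145² − 87.3²) = 10530 mm^2
For equal Q, v ∝ 1/A, so v_ret/v_ext = A_cap/A_ann.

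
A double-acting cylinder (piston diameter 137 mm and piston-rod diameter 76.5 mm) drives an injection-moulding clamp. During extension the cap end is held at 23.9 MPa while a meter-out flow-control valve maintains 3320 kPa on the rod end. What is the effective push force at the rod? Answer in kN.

Cap-side area A_cap = π/4 × (137 mm)² = 14740 mm^2
Rod-side annular area A_ann = π/4 × (137² − 76.5²) = 10140 mm^2
Net thrust = P_cap·A_cap − P_rod·A_ann = 352.3 kN − 33.68 kN

F ≈ 319 kN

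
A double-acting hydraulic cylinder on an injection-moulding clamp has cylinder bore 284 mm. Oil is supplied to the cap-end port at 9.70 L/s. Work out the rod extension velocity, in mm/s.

v ≈ 153 mm/s

Cap-side area A_cap = π/4 × (284 mm)² = 63350 mm^2
v = Q / A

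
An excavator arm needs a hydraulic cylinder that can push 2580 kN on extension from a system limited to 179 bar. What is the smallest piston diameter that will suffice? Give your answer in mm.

D ≈ 428 mm

Extension force acts on the full piston face: F = P × (π/4)D².
D = √(4F / (πP)) = √(4 × 2580 kN / (π × 179 bar))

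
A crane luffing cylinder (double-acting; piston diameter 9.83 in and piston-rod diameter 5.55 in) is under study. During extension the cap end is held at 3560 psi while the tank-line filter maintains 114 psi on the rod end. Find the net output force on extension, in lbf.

F ≈ 2.64e5 lbf

Cap-side area A_cap = π/4 × (9.83 in)² = 75.89 in^2
Rod-side annular area A_ann = π/4 × (9.83² − 5.55²) = 51.70 in^2
Net thrust = P_cap·A_cap − P_rod·A_ann = 2.702e5 lbf − 5894 lbf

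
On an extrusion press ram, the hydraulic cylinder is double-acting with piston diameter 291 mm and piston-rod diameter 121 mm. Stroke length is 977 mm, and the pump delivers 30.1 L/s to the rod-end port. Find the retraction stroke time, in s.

t ≈ 1.79 s

Rod-side annular area A_ann = π/4 × (291² − 121²) = 55010 mm^2
Swept volume V = A × L; t = V / Q = A·L / Q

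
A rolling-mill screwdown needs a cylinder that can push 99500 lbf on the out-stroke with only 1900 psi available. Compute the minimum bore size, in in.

D ≈ 8.17 in

Extension force acts on the full piston face: F = P × (π/4)D².
D = √(4F / (πP)) = √(4 × 99500 lbf / (π × 1900 psi))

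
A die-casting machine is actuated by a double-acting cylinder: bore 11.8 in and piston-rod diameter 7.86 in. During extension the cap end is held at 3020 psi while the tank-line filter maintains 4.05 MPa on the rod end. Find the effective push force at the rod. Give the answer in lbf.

F ≈ 2.95e5 lbf

Cap-side area A_cap = π/4 × (11.8 in)² = 109.4 in^2
Rod-side annular area A_ann = π/4 × (11.8² − 7.86²) = 60.84 in^2
Net thrust = P_cap·A_cap − P_rod·A_ann = 3.303e5 lbf − 35740 lbf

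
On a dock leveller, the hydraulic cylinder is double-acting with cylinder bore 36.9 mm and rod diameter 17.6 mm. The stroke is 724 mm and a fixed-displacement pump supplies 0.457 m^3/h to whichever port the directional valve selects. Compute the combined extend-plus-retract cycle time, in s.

t ≈ 10.8 s

Cap-side area A_cap = π/4 × (36.9 mm)² = 1069 mm^2
Rod-side annular area A_ann = π/4 × (36.9² − 17.6²) = 826.1 mm^2
t_ext = A_cap·L/Q = 6.099 s
t_ret = A_ann·L/Q = 4.712 s
t_cycle = t_ext + t_ret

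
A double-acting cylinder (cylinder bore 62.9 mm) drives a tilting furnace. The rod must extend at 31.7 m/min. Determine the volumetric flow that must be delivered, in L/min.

Cap-side area A_cap = π/4 × (62.9 mm)² = 3107 mm^2
Q = A × v

Q ≈ 98.5 L/min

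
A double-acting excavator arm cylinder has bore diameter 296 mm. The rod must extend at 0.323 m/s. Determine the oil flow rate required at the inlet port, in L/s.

Q ≈ 22.2 L/s

Cap-side area A_cap = π/4 × (296 mm)² = 68810 mm^2
Q = A × v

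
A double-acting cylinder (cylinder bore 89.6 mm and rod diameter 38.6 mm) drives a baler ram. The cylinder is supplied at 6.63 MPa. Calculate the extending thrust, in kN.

F ≈ 41.8 kN

Cap-side area A_cap = π/4 × (89.6 mm)² = 6305 mm^2
F = P × A_cap = 6.63 MPa × A_cap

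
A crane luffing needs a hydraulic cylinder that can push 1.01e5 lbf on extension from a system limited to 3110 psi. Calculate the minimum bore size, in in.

Extension force acts on the full piston face: F = P × (π/4)D².
D = √(4F / (πP)) = √(4 × 1.01e5 lbf / (π × 3110 psi))

D ≈ 6.43 in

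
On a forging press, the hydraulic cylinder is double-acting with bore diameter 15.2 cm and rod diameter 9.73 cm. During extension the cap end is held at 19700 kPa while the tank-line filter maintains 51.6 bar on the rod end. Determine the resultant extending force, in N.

Cap-side area A_cap = π/4 × (15.2 cm)² = 181.5 cm^2
Rod-side annular area A_ann = π/4 × (15.2² − 9.73²) = 107.1 cm^2
Net thrust = P_cap·A_cap − P_rod·A_ann = 3.575e5 N − 55260 N

F ≈ 3.02e5 N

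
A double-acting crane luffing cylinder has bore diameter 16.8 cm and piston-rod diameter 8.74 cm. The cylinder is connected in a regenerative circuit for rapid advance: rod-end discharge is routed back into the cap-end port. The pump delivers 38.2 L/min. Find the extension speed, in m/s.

In regeneration the rod-end outflow joins the pump flow into the cap end, so the net volume the pump must supply per unit advance equals the rod cross-section area.
Rod cross-section A_rod = π/4 × (8.74 cm)² = 59.99 cm^2
v = Q_pump / A_rod

v ≈ 0.106 m/s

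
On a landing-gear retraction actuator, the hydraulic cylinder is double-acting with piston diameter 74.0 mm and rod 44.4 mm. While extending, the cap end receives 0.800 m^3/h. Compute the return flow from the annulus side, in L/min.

Q_out ≈ 8.53 L/min

Cap-side area A_cap = π/4 × (74.0 mm)² = 4301 mm^2
Rod-side annular area A_ann = π/4 × (74.0² − 44.4²) = 2753 mm^2
Piston speed v = Q_in/A_cap; rod-end outflow Q_out = v × A_ann = Q_in × A_ann/A_cap.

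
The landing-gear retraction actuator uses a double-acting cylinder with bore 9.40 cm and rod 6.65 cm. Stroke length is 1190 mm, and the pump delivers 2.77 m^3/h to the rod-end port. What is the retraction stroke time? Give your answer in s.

Rod-side annular area A_ann = π/4 × (9.40² − 6.65²) = 34.67 cm^2
Swept volume V = A × L; t = V / Q = A·L / Q

t ≈ 5.36 s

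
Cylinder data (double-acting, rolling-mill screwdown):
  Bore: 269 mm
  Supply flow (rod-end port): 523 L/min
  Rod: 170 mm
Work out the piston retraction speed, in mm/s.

Rod-side annular area A_ann = π/4 × (269² − 170²) = 34130 mm^2
Flow into the rod-end port fills the annular volume.
v = Q / A

v ≈ 255 mm/s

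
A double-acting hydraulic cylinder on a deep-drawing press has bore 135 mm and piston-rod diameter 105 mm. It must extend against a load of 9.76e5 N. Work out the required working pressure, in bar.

P ≈ 682 bar

Cap-side area A_cap = π/4 × (135 mm)² = 14310 mm^2
P = F / A = 9.76e5 N / A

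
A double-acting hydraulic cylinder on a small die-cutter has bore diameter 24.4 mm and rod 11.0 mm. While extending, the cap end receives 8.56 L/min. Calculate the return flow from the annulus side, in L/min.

Q_out ≈ 6.82 L/min

Cap-side area A_cap = π/4 × (24.4 mm)² = 467.6 mm^2
Rod-side annular area A_ann = π/4 × (24.4² − 11.0²) = 372.6 mm^2
Piston speed v = Q_in/A_cap; rod-end outflow Q_out = v × A_ann = Q_in × A_ann/A_cap.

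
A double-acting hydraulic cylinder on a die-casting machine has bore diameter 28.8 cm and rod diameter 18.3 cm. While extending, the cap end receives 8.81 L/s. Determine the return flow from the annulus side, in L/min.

Q_out ≈ 315 L/min

Cap-side area A_cap = π/4 × (28.8 cm)² = 651.4 cm^2
Rod-side annular area A_ann = π/4 × (28.8² − 18.3²) = 388.4 cm^2
Piston speed v = Q_in/A_cap; rod-end outflow Q_out = v × A_ann = Q_in × A_ann/A_cap.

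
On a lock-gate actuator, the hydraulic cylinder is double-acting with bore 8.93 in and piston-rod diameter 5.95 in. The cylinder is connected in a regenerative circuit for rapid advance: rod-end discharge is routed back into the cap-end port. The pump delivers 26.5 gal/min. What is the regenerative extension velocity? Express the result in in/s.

In regeneration the rod-end outflow joins the pump flow into the cap end, so the net volume the pump must supply per unit advance equals the rod cross-section area.
Rod cross-section A_rod = π/4 × (5.95 in)² = 27.81 in^2
v = Q_pump / A_rod

v ≈ 3.67 in/s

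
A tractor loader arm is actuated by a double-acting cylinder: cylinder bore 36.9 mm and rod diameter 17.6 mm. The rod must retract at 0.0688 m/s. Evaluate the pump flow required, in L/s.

Q ≈ 0.0568 L/s

Rod-side annular area A_ann = π/4 × (36.9² − 17.6²) = 826.1 mm^2
Q = A × v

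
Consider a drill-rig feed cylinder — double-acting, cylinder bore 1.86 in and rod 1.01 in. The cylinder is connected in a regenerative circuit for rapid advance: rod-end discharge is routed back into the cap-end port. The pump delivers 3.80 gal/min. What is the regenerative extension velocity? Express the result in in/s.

In regeneration the rod-end outflow joins the pump flow into the cap end, so the net volume the pump must supply per unit advance equals the rod cross-section area.
Rod cross-section A_rod = π/4 × (1.01 in)² = 0.8012 in^2
v = Q_pump / A_rod

v ≈ 18.3 in/s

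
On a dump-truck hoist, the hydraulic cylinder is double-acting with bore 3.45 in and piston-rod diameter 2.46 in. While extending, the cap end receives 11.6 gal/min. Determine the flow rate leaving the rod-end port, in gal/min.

Cap-side area A_cap = π/4 × (3.45 in)² = 9.348 in^2
Rod-side annular area A_ann = π/4 × (3.45² − 2.46²) = 4.595 in^2
Piston speed v = Q_in/A_cap; rod-end outflow Q_out = v × A_ann = Q_in × A_ann/A_cap.

Q_out ≈ 5.70 gal/min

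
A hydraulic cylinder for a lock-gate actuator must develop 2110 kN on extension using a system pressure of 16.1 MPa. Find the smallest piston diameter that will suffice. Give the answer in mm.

D ≈ 408 mm

Extension force acts on the full piston face: F = P × (π/4)D².
D = √(4F / (πP)) = √(4 × 2110 kN / (π × 16.1 MPa))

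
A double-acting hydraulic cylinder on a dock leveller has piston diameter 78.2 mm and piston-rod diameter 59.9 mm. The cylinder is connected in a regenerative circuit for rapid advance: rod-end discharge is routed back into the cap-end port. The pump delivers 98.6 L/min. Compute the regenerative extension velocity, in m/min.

In regeneration the rod-end outflow joins the pump flow into the cap end, so the net volume the pump must supply per unit advance equals the rod cross-section area.
Rod cross-section A_rod = π/4 × (59.9 mm)² = 2818 mm^2
v = Q_pump / A_rod

v ≈ 35.0 m/min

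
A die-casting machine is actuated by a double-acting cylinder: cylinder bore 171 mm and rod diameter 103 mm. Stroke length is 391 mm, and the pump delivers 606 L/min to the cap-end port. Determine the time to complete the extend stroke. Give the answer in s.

t ≈ 0.889 s

Cap-side area A_cap = π/4 × (171 mm)² = 22970 mm^2
Swept volume V = A × L; t = V / Q = A·L / Q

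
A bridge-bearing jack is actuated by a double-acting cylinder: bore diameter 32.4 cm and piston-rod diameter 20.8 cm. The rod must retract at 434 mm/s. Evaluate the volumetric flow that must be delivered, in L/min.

Rod-side annular area A_ann = π/4 × (32.4² − 20.8²) = 484.7 cm^2
Q = A × v

Q ≈ 1260 L/min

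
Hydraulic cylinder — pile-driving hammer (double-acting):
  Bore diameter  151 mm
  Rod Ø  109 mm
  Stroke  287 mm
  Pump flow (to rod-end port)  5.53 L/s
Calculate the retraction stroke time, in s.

Rod-side annular area A_ann = π/4 × (151² − 109²) = 8577 mm^2
Swept volume V = A × L; t = V / Q = A·L / Q

t ≈ 0.445 s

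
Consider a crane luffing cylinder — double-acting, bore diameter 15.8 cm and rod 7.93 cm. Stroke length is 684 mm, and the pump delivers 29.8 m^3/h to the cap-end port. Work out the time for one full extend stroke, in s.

t ≈ 1.62 s

Cap-side area A_cap = π/4 × (15.8 cm)² = 196.1 cm^2
Swept volume V = A × L; t = V / Q = A·L / Q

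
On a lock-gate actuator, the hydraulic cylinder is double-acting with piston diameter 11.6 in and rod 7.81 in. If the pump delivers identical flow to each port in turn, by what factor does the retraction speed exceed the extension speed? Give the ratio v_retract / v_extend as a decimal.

v_ret/v_ext ≈ 1.83

Cap-side area A_cap = π/4 × (11.6 in)² = 105.7 in^2
Rod-side annular area A_ann = π/4 × (11.6² − 7.81²) = 57.78 in^2
For equal Q, v ∝ 1/A, so v_ret/v_ext = A_cap/A_ann.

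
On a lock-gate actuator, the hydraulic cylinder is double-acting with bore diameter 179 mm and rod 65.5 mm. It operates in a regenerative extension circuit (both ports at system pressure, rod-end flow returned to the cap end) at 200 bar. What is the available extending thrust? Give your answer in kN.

With equal pressure on both faces, forces on the annular region cancel; the net push is pressure × rod cross-section.
Rod cross-section A_rod = π/4 × (65.5 mm)² = 3370 mm^2
F = P × A_rod

F ≈ 67.4 kN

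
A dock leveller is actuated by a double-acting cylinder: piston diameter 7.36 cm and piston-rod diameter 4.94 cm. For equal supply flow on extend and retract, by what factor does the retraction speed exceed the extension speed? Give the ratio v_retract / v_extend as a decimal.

Cap-side area A_cap = π/4 × (7.36 cm)² = 42.54 cm^2
Rod-side annular area A_ann = π/4 × (7.36² − 4.94²) = 23.38 cm^2
For equal Q, v ∝ 1/A, so v_ret/v_ext = A_cap/A_ann.

v_ret/v_ext ≈ 1.82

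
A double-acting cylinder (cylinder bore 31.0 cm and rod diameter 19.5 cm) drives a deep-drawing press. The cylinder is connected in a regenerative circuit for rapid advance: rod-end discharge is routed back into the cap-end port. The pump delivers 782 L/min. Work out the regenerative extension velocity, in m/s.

In regeneration the rod-end outflow joins the pump flow into the cap end, so the net volume the pump must supply per unit advance equals the rod cross-section area.
Rod cross-section A_rod = π/4 × (19.5 cm)² = 298.6 cm^2
v = Q_pump / A_rod

v ≈ 0.436 m/s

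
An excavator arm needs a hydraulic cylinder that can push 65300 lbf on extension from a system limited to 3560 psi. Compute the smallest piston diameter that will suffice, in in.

D ≈ 4.83 in

Extension force acts on the full piston face: F = P × (π/4)D².
D = √(4F / (πP)) = √(4 × 65300 lbf / (π × 3560 psi))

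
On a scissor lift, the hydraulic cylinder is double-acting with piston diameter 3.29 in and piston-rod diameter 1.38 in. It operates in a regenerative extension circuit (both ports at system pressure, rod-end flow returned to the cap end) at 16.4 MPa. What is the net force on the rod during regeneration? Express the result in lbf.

With equal pressure on both faces, forces on the annular region cancel; the net push is pressure × rod cross-section.
Rod cross-section A_rod = π/4 × (1.38 in)² = 1.496 in^2
F = P × A_rod

F ≈ 3560 lbf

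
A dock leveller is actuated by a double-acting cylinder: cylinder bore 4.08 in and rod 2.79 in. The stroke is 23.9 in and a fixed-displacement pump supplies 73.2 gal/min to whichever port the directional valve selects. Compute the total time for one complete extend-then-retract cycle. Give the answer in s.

t ≈ 1.70 s

Cap-side area A_cap = π/4 × (4.08 in)² = 13.07 in^2
Rod-side annular area A_ann = π/4 × (4.08² − 2.79²) = 6.960 in^2
t_ext = A_cap·L/Q = 1.109 s
t_ret = A_ann·L/Q = 0.5903 s
t_cycle = t_ext + t_ret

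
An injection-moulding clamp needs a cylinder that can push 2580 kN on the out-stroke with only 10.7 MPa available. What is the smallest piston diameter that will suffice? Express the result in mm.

Extension force acts on the full piston face: F = P × (π/4)D².
D = √(4F / (πP)) = √(4 × 2580 kN / (π × 10.7 MPa))

D ≈ 554 mm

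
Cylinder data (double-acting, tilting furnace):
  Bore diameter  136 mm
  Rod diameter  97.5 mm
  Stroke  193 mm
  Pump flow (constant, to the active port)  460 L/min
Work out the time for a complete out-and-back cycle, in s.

t ≈ 0.543 s

Cap-side area A_cap = π/4 × (136 mm)² = 14530 mm^2
Rod-side annular area A_ann = π/4 × (136² − 97.5²) = 7061 mm^2
t_ext = A_cap·L/Q = 0.3657 s
t_ret = A_ann·L/Q = 0.1777 s
t_cycle = t_ext + t_ret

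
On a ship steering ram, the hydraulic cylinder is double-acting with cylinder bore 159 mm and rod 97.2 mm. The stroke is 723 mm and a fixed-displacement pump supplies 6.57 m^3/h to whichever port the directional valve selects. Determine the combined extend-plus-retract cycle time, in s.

t ≈ 12.8 s

Cap-side area A_cap = π/4 × (159 mm)² = 19860 mm^2
Rod-side annular area A_ann = π/4 × (159² − 97.2²) = 12440 mm^2
t_ext = A_cap·L/Q = 7.866 s
t_ret = A_ann·L/Q = 4.926 s
t_cycle = t_ext + t_ret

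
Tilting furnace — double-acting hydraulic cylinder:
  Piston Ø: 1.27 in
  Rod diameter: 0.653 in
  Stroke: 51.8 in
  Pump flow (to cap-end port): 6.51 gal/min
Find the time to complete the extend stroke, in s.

Cap-side area A_cap = π/4 × (1.27 in)² = 1.267 in^2
Swept volume V = A × L; t = V / Q = A·L / Q

t ≈ 2.62 s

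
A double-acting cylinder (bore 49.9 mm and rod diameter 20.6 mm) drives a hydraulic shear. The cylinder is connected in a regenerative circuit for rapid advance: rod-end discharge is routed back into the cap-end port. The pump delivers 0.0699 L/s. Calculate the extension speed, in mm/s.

v ≈ 210 mm/s

In regeneration the rod-end outflow joins the pump flow into the cap end, so the net volume the pump must supply per unit advance equals the rod cross-section area.
Rod cross-section A_rod = π/4 × (20.6 mm)² = 333.3 mm^2
v = Q_pump / A_rod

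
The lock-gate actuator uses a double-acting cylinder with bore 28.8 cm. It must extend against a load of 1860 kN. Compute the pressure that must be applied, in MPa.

P ≈ 28.6 MPa

Cap-side area A_cap = π/4 × (28.8 cm)² = 651.4 cm^2
P = F / A = 1860 kN / A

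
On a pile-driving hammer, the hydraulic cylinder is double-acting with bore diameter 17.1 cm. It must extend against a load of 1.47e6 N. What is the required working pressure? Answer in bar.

Cap-side area A_cap = π/4 × (17.1 cm)² = 229.7 cm^2
P = F / A = 1.47e6 N / A

P ≈ 640 bar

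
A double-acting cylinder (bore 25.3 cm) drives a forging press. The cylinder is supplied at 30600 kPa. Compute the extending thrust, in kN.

F ≈ 1540 kN

Cap-side area A_cap = π/4 × (25.3 cm)² = 502.7 cm^2
F = P × A_cap = 30600 kPa × A_cap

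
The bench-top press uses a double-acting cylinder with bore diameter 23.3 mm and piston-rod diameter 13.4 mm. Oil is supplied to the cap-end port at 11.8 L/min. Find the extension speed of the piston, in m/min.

Cap-side area A_cap = π/4 × (23.3 mm)² = 426.4 mm^2
v = Q / A

v ≈ 27.7 m/min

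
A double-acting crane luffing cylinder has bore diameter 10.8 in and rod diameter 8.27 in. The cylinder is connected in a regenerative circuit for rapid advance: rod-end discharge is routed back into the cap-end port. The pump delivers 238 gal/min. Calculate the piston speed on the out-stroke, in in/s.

In regeneration the rod-end outflow joins the pump flow into the cap end, so the net volume the pump must supply per unit advance equals the rod cross-section area.
Rod cross-section A_rod = π/4 × (8.27 in)² = 53.72 in^2
v = Q_pump / A_rod

v ≈ 17.1 in/s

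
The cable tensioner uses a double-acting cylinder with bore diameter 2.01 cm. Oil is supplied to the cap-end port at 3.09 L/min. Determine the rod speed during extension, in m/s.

Cap-side area A_cap = π/4 × (2.01 cm)² = 3.173 cm^2
v = Q / A

v ≈ 0.162 m/s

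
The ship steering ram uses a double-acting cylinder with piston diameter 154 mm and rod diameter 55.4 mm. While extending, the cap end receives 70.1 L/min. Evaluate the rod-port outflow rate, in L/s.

Cap-side area A_cap = π/4 × (154 mm)² = 18630 mm^2
Rod-side annular area A_ann = π/4 × (154² − 55.4²) = 16220 mm^2
Piston speed v = Q_in/A_cap; rod-end outflow Q_out = v × A_ann = Q_in × A_ann/A_cap.

Q_out ≈ 1.02 L/s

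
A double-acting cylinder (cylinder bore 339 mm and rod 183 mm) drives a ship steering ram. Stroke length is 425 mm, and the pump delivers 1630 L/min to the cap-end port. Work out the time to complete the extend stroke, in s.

Cap-side area A_cap = π/4 × (339 mm)² = 90260 mm^2
Swept volume V = A × L; t = V / Q = A·L / Q

t ≈ 1.41 s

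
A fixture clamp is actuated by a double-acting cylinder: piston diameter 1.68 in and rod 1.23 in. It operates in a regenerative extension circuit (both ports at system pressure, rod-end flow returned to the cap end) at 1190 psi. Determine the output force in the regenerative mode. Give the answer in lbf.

F ≈ 1410 lbf

With equal pressure on both faces, forces on the annular region cancel; the net push is pressure × rod cross-section.
Rod cross-section A_rod = π/4 × (1.23 in)² = 1.188 in^2
F = P × A_rod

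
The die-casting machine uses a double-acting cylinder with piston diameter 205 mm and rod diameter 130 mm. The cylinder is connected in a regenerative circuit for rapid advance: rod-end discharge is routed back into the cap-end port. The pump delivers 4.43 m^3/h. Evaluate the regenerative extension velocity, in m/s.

In regeneration the rod-end outflow joins the pump flow into the cap end, so the net volume the pump must supply per unit advance equals the rod cross-section area.
Rod cross-section A_rod = π/4 × (130 mm)² = 13270 mm^2
v = Q_pump / A_rod

v ≈ 0.0927 m/s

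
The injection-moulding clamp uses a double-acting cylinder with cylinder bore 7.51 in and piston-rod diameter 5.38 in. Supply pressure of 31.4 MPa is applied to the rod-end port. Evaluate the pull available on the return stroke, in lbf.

F ≈ 98200 lbf

Rod-side annular area A_ann = π/4 × (7.51² − 5.38²) = 21.56 in^2
On retraction the pressure acts on the annular area (bore minus rod).
F = P × A_ann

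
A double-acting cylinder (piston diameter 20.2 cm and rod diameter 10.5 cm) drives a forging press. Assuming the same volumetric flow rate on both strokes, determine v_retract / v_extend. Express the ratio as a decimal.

v_ret/v_ext ≈ 1.37

Cap-side area A_cap = π/4 × (20.2 cm)² = 320.5 cm^2
Rod-side annular area A_ann = π/4 × (20.2² − 10.5²) = 233.9 cm^2
For equal Q, v ∝ 1/A, so v_ret/v_ext = A_cap/A_ann.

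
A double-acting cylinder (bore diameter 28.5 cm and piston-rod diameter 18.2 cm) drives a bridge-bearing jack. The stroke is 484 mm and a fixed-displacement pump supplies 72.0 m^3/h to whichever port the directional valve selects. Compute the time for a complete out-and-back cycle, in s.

Cap-side area A_cap = π/4 × (28.5 cm)² = 637.9 cm^2
Rod-side annular area A_ann = π/4 × (28.5² − 18.2²) = 377.8 cm^2
t_ext = A_cap·L/Q = 1.544 s
t_ret = A_ann·L/Q = 0.9142 s
t_cycle = t_ext + t_ret

t ≈ 2.46 s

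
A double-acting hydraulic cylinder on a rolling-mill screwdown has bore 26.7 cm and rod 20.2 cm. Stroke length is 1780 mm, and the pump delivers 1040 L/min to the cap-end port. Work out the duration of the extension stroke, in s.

t ≈ 5.75 s

Cap-side area A_cap = π/4 × (26.7 cm)² = 559.9 cm^2
Swept volume V = A × L; t = V / Q = A·L / Q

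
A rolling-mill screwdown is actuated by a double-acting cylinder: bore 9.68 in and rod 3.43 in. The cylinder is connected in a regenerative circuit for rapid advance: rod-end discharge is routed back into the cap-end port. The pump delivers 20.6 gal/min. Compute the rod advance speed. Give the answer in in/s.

In regeneration the rod-end outflow joins the pump flow into the cap end, so the net volume the pump must supply per unit advance equals the rod cross-section area.
Rod cross-section A_rod = π/4 × (3.43 in)² = 9.240 in^2
v = Q_pump / A_rod

v ≈ 8.58 in/s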